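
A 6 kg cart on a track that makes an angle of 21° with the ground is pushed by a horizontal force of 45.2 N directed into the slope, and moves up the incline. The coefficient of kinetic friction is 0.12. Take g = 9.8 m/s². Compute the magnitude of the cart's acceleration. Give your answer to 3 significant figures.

The horizontal push has components F cos 21° = 45.2 × 0.9336 = 42.199 N up the incline and F sin 21° = 45.2 × 0.3584 = 16.200 N pressing into the surface.
The normal force is therefore N = mg cos 21° + F sin 21° = 54.896 + 16.200 = 71.096 N, and kinetic friction down the slope is μN = 0.12 × 71.096 = 8.532 N.
Along the incline: F cos 21° − mg sin 21° − μN = ma, so 42.199 − 21.074 − 8.532 = 6 a, giving a = 2.0988 m/s².

2.10 m/s²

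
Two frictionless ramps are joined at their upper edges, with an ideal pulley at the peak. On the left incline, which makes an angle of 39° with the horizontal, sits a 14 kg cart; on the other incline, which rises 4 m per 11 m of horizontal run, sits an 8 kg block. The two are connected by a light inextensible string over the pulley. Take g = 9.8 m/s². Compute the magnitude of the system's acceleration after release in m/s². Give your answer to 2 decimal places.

Resolve each weight along its own incline: the 14 kg mass has component 14 × 9.8 × sin 39° = 86.343 N down its slope, and the 8 kg mass has 8 × 9.8 × sin 19.98° = 26.793 N down its slope.
The 14 kg side's 86.343 N exceeds the other side's 26.793 N, so that mass slides down and the 8 kg mass slides up. Taking that direction as positive, Newton's second law for the whole system gives 86.343 − 26.793 = (14 + 8) a, so a = 59.550 / 22 = 2.7068 m/s².

2.71 m/s²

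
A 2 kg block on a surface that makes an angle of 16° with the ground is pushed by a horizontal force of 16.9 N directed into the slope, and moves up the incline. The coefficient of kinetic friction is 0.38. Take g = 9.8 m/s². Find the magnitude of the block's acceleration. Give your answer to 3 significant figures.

The horizontal push has components F cos 16° = 16.9 × 0.9613 = 16.246 N up the incline and F sin 16° = 16.9 × 0.2756 = 4.658 N pressing into the surface.
The normal force is therefore N = mg cos 16° + F sin 16° = 18.841 + 4.658 = 23.499 N, and kinetic friction down the slope is μN = 0.38 × 23.499 = 8.930 N.
Along the incline: F cos 16° − mg sin 16° − μN = ma, so 16.246 − 5.402 − 8.930 = 2 a, giving a = 0.9570 m/s².

0.957 m/s²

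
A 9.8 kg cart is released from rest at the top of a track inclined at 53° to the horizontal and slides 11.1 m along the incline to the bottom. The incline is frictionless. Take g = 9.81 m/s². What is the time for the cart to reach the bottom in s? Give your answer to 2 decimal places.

The weight component along the incline is mg sin 53° = 76.779 N and the normal force is N = mg cos 53° = 57.857 N.
With no friction, a = g sin 53° = 7.8346 m/s².
Starting from rest, L = ½at², so t = √(2L/a) = √(2 × 11.1 / 7.8346) = 1.6833 s.

1.68 s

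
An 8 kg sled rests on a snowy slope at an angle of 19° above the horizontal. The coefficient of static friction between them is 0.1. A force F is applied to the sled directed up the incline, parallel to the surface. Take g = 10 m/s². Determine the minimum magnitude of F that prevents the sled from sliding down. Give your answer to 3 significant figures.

18.5 N

The normal force is N = mg cos 19° = 75.641 N. With F at its minimum the sled is on the verge of sliding down, so static friction is at its maximum μ_s N = 0.1 × 75.641 = 7.564 N and acts up the slope.
Equilibrium along the incline: F + μ_s N = mg sin 19°, so F = 26.045 − 7.564 = 18.481 N.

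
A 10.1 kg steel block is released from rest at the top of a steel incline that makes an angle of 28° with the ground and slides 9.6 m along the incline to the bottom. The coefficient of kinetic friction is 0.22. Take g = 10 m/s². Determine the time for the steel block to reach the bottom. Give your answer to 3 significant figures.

2.64 s

The weight component along the incline is mg sin 28° = 47.417 N and the normal force is N = mg cos 28° = 89.178 N.
Friction up the slope is f = μN = 0.22 × 89.178 = 19.619 N, so the net downslope force is 47.417 − 19.619 = 27.798 N and a = 27.798 / 10.1 = 2.7523 m/s².
Starting from rest, L = ½at², so t = √(2L/a) = √(2 × 9.6 / 2.7523) = 2.6412 s.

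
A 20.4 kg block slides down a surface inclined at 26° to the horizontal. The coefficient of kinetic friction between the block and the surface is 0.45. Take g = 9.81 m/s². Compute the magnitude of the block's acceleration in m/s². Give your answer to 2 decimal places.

Resolving the weight along the incline: the component pulling the block down the slope is mg sin 26° = 20.4 × 9.81 × 0.4384 = 87.734 N, and the normal force is N = mg cos 26° = 20.4 × 9.81 × 0.8988 = 179.871 N.
Kinetic friction acts up the slope with magnitude f = μN = 0.45 × 179.871 = 80.942 N.
Net force along the incline is 87.734 − 80.942 = 6.792 N, so a = 6.792 / 20.4 = 0.3329 m/s².

0.33 m/s²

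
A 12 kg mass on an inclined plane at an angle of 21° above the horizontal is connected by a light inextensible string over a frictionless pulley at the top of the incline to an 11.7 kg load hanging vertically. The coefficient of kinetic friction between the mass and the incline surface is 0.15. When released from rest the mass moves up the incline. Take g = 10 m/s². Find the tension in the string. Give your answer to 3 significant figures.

For the mass on the incline: the weight component along the slope is m₁g sin 21° = 12 × 10 × 0.3584 = 43.008 N and the normal force is N = m₁g cos 21° = 112.030 N.
Kinetic friction opposes the mass's motion up the incline: f = μN = 0.15 × 112.030 = 16.805 N acting down the slope.
Newton's second law for the mass (up-slope positive): T − 43.008 − 16.805 = 12 a. For the hanging load (downward positive): 11.7 × 10 − T = 11.7 a.
Adding the two equations eliminates T: 57.187 = 23.7 a, so a = 2.4130 m/s².
Then from the hanging load's equation, T = 11.7 × (10 − 2.4130) = 88.768 N.

88.8 N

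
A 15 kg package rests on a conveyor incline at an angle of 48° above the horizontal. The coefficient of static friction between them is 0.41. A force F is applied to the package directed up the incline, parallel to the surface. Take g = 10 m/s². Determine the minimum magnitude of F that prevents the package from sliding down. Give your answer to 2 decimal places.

70.32 N

The normal force is N = mg cos 48° = 100.370 N. With F at its minimum the package is on the verge of sliding down, so static friction is at its maximum μ_s N = 0.41 × 100.370 = 41.152 N and acts up the slope.
Equilibrium along the incline: F + μ_s N = mg sin 48°, so F = 111.472 − 41.152 = 70.320 N.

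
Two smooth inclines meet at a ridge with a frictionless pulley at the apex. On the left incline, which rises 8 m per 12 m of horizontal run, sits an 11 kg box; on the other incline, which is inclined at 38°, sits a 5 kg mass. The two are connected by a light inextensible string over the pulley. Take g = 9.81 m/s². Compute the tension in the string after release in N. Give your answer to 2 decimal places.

Resolve each weight along its own incline: the 11 kg mass has component 11 × 9.81 × sin 33.69° = 59.858 N down its slope, and the 5 kg mass has 5 × 9.81 × sin 38° = 30.198 N down its slope.
The 11 kg side's 59.858 N exceeds the other side's 30.198 N, so that mass slides down and the 5 kg mass slides up. Taking that direction as positive, Newton's second law for the whole system gives 59.858 − 30.198 = (11 + 5) a, so a = 29.660 / 16 = 1.8538 m/s².
For the 5 kg mass (up-slope positive): T − 30.198 = 5 × 1.8538, so T = 39.467 N.

39.47 N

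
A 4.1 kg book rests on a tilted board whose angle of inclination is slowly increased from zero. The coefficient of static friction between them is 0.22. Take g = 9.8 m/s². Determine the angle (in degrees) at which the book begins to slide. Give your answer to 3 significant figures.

12.4°

At the threshold of sliding, static friction is at its maximum μ_s N and exactly balances the weight component along the incline: mg sin θ = μ_s mg cos θ.
Hence tan θ = μ_s = 0.22, so θ = arctan(0.22) = 12.4074°.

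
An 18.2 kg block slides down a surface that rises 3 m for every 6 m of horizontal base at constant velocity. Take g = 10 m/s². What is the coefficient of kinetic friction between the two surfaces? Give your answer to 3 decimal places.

At constant velocity the net force along the incline is zero: mg sin 26.57° = μ mg cos 26.57°.
So μ = tan 26.57° = 0.4472 / 0.8944 = 0.5000.

0.500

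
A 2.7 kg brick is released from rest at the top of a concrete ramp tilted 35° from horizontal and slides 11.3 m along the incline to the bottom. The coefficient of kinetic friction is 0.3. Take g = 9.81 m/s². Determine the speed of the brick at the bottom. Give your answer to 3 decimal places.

8.525 m/s

The weight component along the incline is mg sin 35° = 15.192 N and the normal force is N = mg cos 35° = 21.697 N.
Friction up the slope is f = μN = 0.3 × 21.697 = 6.509 N, so the net downslope force is 15.192 − 6.509 = 8.683 N and a = 8.683 / 2.7 = 3.2159 m/s².
Starting from rest over a distance of 11.3 m, v² = 2aL = 2 × 3.2159 × 11.3 = 72.6793, so v = 8.5252 m/s.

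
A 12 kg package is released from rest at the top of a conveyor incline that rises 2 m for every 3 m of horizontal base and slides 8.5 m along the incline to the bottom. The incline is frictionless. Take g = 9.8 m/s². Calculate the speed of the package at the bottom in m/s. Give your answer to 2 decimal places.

9.61 m/s

The weight component along the incline is mg sin 33.69° = 65.233 N and the normal force is N = mg cos 33.69° = 97.849 N.
With no friction, a = g sin 33.69° = 5.4361 m/s².
Starting from rest over a distance of 8.5 m, v² = 2aL = 2 × 5.4361 × 8.5 = 92.4137, so v = 9.6132 m/s.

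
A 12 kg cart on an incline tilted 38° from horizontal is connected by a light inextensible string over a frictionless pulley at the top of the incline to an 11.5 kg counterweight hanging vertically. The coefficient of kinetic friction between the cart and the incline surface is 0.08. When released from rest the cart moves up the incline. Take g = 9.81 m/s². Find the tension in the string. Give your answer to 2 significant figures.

For the cart on the incline: the weight component along the slope is m₁g sin 38° = 12 × 9.81 × 0.6157 = 72.480 N and the normal force is N = m₁g cos 38° = 92.765 N.
Kinetic friction opposes the cart's motion up the incline: f = μN = 0.08 × 92.765 = 7.421 N acting down the slope.
Newton's second law for the cart (up-slope positive): T − 72.480 − 7.421 = 12 a. For the hanging counterweight (downward positive): 11.5 × 9.81 − T = 11.5 a.
Adding the two equations eliminates T: 32.914 = 23.5 a, so a = 1.4006 m/s².
Then from the hanging counterweight's equation, T = 11.5 × (9.81 − 1.4006) = 96.708 N.

97 N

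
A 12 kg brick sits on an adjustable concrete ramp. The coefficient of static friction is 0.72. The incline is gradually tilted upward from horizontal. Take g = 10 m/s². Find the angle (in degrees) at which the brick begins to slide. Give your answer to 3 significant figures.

35.8°

At the threshold of sliding, static friction is at its maximum μ_s N and exactly balances the weight component along the incline: mg sin θ = μ_s mg cos θ.
Hence tan θ = μ_s = 0.72, so θ = arctan(0.72) = 35.7539°.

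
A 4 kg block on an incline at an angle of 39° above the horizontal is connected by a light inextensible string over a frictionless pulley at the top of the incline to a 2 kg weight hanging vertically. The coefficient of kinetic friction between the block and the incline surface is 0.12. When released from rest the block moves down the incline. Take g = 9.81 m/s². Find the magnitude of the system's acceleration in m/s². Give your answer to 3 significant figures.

For the block on the incline: the weight component along the slope is m₁g sin 39° = 4 × 9.81 × 0.6293 = 24.694 N and the normal force is N = m₁g cos 39° = 30.495 N.
Kinetic friction opposes the block's motion down the incline: f = μN = 0.12 × 30.495 = 3.659 N acting up the slope.
Newton's second law for the block (down-slope positive): 24.694 − 3.659 − T = 4 a. For the hanging weight (upward positive): T − 2 × 9.81 = 2 a.
Adding the two equations eliminates T: 1.415 = 6 a, so a = 0.2358 m/s².

0.236 m/s²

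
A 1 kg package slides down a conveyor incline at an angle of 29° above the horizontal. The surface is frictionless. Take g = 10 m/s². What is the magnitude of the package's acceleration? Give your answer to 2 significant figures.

Resolving the weight along the incline: the component pulling the package down the slope is mg sin 29° = 1 × 10 × 0.4848 = 4.848 N, and the normal force is N = mg cos 29° = 1 × 10 × 0.8746 = 8.746 N.
With no friction the net force along the incline is 4.848 N, so a = g sin 29° = 4.848 / 1 = 4.8480 m/s².

4.8 m/s²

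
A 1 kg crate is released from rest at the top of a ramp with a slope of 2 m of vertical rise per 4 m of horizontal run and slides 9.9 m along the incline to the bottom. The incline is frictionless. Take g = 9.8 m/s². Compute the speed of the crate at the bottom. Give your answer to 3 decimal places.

The weight component along the incline is mg sin 26.57° = 4.383 N and the normal force is N = mg cos 26.57° = 8.765 N.
With no friction, a = g sin 26.57° = 4.3827 m/s².
Starting from rest over a distance of 9.9 m, v² = 2aL = 2 × 4.3827 × 9.9 = 86.7775, so v = 9.3154 m/s.

9.315 m/s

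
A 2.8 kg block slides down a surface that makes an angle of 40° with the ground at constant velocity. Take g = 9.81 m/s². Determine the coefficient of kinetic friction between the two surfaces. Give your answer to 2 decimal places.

0.84

At constant velocity the net force along the incline is zero: mg sin 40° = μ mg cos 40°.
So μ = tan 40° = 0.6428 / 0.7660 = 0.8392.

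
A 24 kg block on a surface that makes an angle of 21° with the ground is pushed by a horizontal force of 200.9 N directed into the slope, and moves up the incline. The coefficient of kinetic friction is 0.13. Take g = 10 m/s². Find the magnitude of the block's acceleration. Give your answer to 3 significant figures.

The horizontal push has components F cos 21° = 200.9 × 0.9336 = 187.560 N up the incline and F sin 21° = 200.9 × 0.3584 = 72.003 N pressing into the surface.
The normal force is therefore N = mg cos 21° + F sin 21° = 224.064 + 72.003 = 296.067 N, and kinetic friction down the slope is μN = 0.13 × 296.067 = 38.489 N.
Along the incline: F cos 21° − mg sin 21° − μN = ma, so 187.560 − 86.016 − 38.489 = 24 a, giving a = 2.6273 m/s².

2.63 m/s²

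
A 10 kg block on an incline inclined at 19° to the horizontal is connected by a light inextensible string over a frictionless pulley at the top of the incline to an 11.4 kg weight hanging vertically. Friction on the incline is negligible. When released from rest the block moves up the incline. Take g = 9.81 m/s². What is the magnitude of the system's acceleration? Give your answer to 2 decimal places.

3.73 m/s²

For the block on the incline: the weight component along the slope is m₁g sin 19° = 10 × 9.81 × 0.3256 = 31.941 N and the normal force is N = m₁g cos 19° = 92.755 N.
Newton's second law for the block (up-slope positive): T − 31.941 = 10 a. For the hanging weight (downward positive): 11.4 × 9.81 − T = 11.4 a.
Adding the two equations eliminates T: 79.893 = 21.4 a, so a = 3.7333 m/s².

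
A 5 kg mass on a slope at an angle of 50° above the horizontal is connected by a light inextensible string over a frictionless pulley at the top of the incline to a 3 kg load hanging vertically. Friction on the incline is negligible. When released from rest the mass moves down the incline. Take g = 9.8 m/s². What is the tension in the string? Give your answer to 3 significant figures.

32.5 N

For the mass on the incline: the weight component along the slope is m₁g sin 50° = 5 × 9.8 × 0.7660 = 37.534 N and the normal force is N = m₁g cos 50° = 31.497 N.
Newton's second law for the mass (down-slope positive): 37.534 − T = 5 a. For the hanging load (upward positive): T − 3 × 9.8 = 3 a.
Adding the two equations eliminates T: 8.134 = 8 a, so a = 1.0168 m/s².
Then from the hanging load's equation, T = 3 × (9.8 + 1.0168) = 32.450 N.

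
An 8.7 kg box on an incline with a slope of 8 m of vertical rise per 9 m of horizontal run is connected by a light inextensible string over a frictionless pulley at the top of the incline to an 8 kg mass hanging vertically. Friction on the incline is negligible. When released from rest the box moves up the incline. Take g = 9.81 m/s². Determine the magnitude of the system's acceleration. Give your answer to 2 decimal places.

For the box on the incline: the weight component along the slope is m₁g sin 41.63° = 8.7 × 9.81 × 0.6644 = 56.705 N and the normal force is N = m₁g cos 41.63° = 63.789 N.
Newton's second law for the box (up-slope positive): T − 56.705 = 8.7 a. For the hanging mass (downward positive): 8 × 9.81 − T = 8 a.
Adding the two equations eliminates T: 21.775 = 16.7 a, so a = 1.3039 m/s².

1.30 m/s²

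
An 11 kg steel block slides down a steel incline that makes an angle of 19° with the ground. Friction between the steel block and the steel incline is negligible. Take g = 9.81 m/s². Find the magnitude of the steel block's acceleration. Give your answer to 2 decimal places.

Resolving the weight along the incline: the component pulling the steel block down the slope is mg sin 19° = 11 × 9.81 × 0.3256 = 35.135 N, and the normal force is N = mg cos 19° = 11 × 9.81 × 0.9455 = 102.029 N.
With no friction the net force along the incline is 35.135 N, so a = g sin 19° = 35.135 / 11 = 3.1941 m/s².

3.19 m/s²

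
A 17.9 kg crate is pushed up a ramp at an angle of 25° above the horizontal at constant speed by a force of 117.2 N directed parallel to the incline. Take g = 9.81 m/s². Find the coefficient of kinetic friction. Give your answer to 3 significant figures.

0.270

At constant speed ΣF = 0 along the incline. The applied 117.2 N acts up the slope; the weight component mg sin 25° = 74.211 N and kinetic friction μN both act down the slope.
So 117.2 = 74.211 + μ × 159.147, giving μ = (117.2 − 74.211) / 159.147 = 0.2701.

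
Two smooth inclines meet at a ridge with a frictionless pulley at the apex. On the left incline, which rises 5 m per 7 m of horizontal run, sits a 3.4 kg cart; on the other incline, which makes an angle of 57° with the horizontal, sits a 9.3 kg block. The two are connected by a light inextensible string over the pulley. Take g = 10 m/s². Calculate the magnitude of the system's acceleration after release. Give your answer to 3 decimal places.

Resolve each weight along its own incline: the 3.4 kg mass has component 3.4 × 10 × sin 35.54° = 19.762 N down its slope, and the 9.3 kg mass has 9.3 × 10 × sin 57° = 77.996 N down its slope.
The 9.3 kg side's 77.996 N exceeds the other side's 19.762 N, so that mass slides down and the 3.4 kg mass slides up. Taking that direction as positive, Newton's second law for the whole system gives 77.996 − 19.762 = (3.4 + 9.3) a, so a = 58.234 / 12.7 = 4.5854 m/s².

4.585 m/s²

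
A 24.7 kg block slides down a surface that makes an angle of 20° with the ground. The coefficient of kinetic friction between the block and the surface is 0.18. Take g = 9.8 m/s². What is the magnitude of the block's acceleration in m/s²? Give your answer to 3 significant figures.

1.69 m/s²

Resolving the weight along the incline: the component pulling the block down the slope is mg sin 20° = 24.7 × 9.8 × 0.3420 = 82.785 N, and the normal force is N = mg cos 20° = 24.7 × 9.8 × 0.9397 = 227.464 N.
Kinetic friction acts up the slope with magnitude f = μN = 0.18 × 227.464 = 40.944 N.
Net force along the incline is 82.785 − 40.944 = 41.841 N, so a = 41.841 / 24.7 = 1.6940 m/s².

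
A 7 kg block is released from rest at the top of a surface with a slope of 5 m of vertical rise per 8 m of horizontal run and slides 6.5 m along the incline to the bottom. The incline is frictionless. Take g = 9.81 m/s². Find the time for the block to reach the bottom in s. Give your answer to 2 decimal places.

The weight component along the incline is mg sin 32.01° = 36.395 N and the normal force is N = mg cos 32.01° = 58.232 N.
With no friction, a = g sin 32.01° = 5.1993 m/s².
Starting from rest, L = ½at², so t = √(2L/a) = √(2 × 6.5 / 5.1993) = 1.5812 s.

1.58 s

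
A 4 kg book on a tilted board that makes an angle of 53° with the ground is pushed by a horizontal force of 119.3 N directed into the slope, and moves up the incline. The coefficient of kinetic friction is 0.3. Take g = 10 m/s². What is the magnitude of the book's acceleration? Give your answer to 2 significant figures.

The horizontal push has components F cos 53° = 119.3 × 0.6018 = 71.795 N up the incline and F sin 53° = 119.3 × 0.7986 = 95.273 N pressing into the surface.
The normal force is therefore N = mg cos 53° + F sin 53° = 24.072 + 95.273 = 119.345 N, and kinetic friction down the slope is μN = 0.3 × 119.345 = 35.803 N.
Along the incline: F cos 53° − mg sin 53° − μN = ma, so 71.795 − 31.944 − 35.803 = 4 a, giving a = 1.0120 m/s².

1.0 m/s²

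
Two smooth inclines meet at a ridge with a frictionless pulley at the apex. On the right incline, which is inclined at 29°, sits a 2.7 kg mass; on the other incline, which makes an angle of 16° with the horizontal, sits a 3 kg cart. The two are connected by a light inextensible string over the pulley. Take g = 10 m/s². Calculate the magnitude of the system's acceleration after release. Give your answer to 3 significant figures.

Resolve each weight along its own incline: the 2.7 kg mass has component 2.7 × 10 × sin 29° = 13.090 N down its slope, and the 3 kg mass has 3 × 10 × sin 16° = 8.269 N down its slope.
The 2.7 kg side's 13.090 N exceeds the other side's 8.269 N, so that mass slides down and the 3 kg mass slides up. Taking that direction as positive, Newton's second law for the whole system gives 13.090 − 8.269 = (2.7 + 3) a, so a = 4.821 / 5.7 = 0.8458 m/s².

0.846 m/s²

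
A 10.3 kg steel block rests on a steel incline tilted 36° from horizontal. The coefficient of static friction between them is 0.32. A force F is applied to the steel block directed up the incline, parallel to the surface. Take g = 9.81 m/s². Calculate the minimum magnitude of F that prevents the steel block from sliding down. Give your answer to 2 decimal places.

33.23 N

The normal force is N = mg cos 36° = 81.746 N. With F at its minimum the steel block is on the verge of sliding down, so static friction is at its maximum μ_s N = 0.32 × 81.746 = 26.159 N and acts up the slope.
Equilibrium along the incline: F + μ_s N = mg sin 36°, so F = 59.392 − 26.159 = 33.233 N.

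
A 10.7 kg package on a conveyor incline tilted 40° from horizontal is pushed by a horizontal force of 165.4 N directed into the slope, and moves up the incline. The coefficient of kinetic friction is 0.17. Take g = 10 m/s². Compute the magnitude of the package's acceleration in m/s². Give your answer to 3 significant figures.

The horizontal push has components F cos 40° = 165.4 × 0.7660 = 126.696 N up the incline and F sin 40° = 165.4 × 0.6428 = 106.319 N pressing into the surface.
The normal force is therefore N = mg cos 40° + F sin 40° = 81.962 + 106.319 = 188.281 N, and kinetic friction down the slope is μN = 0.17 × 188.281 = 32.008 N.
Along the incline: F cos 40° − mg sin 40° − μN = ma, so 126.696 − 68.780 − 32.008 = 10.7 a, giving a = 2.4213 m/s².

2.42 m/s²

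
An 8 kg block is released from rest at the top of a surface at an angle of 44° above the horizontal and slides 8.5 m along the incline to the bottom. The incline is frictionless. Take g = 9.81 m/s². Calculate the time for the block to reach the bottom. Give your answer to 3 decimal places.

The weight component along the incline is mg sin 44° = 54.517 N and the normal force is N = mg cos 44° = 56.454 N.
With no friction, a = g sin 44° = 6.8146 m/s².
Starting from rest, L = ½at², so t = √(2L/a) = √(2 × 8.5 / 6.8146) = 1.5794 s.

1.579 s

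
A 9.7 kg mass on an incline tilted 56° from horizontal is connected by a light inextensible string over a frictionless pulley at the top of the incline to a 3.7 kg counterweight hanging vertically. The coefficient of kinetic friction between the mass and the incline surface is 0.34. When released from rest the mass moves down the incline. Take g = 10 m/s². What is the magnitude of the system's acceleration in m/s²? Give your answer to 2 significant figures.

1.9 m/s²

For the mass on the incline: the weight component along the slope is m₁g sin 56° = 9.7 × 10 × 0.8290 = 80.413 N and the normal force is N = m₁g cos 56° = 54.242 N.
Kinetic friction opposes the mass's motion down the incline: f = μN = 0.34 × 54.242 = 18.442 N acting up the slope.
Newton's second law for the mass (down-slope positive): 80.413 − 18.442 − T = 9.7 a. For the hanging counterweight (upward positive): T − 3.7 × 10 = 3.7 a.
Adding the two equations eliminates T: 24.971 = 13.4 a, so a = 1.8635 m/s².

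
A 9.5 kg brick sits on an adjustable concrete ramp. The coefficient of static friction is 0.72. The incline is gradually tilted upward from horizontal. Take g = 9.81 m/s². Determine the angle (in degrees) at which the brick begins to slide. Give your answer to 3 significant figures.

At the threshold of sliding, static friction is at its maximum μ_s N and exactly balances the weight component along the incline: mg sin θ = μ_s mg cos θ.
Hence tan θ = μ_s = 0.72, so θ = arctan(0.72) = 35.7539°.

35.8°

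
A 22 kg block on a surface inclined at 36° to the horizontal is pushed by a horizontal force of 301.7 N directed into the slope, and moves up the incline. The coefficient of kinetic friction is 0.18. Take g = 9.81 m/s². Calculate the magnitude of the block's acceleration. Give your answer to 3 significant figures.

The horizontal push has components F cos 36° = 301.7 × 0.8090 = 244.075 N up the incline and F sin 36° = 301.7 × 0.5878 = 177.339 N pressing into the surface.
The normal force is therefore N = mg cos 36° + F sin 36° = 174.598 + 177.339 = 351.937 N, and kinetic friction down the slope is μN = 0.18 × 351.937 = 63.349 N.
Along the incline: F cos 36° − mg sin 36° − μN = ma, so 244.075 − 126.859 − 63.349 = 22 a, giving a = 2.4485 m/s².

2.45 m/s²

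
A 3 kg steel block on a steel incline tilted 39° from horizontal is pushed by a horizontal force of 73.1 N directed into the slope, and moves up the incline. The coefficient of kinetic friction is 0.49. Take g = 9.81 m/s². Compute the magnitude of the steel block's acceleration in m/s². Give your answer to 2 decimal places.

1.51 m/s²

The horizontal push has components F cos 39° = 73.1 × 0.7771 = 56.806 N up the incline and F sin 39° = 73.1 × 0.6293 = 46.002 N pressing into the surface.
The normal force is therefore N = mg cos 39° + F sin 39° = 22.870 + 46.002 = 68.872 N, and kinetic friction down the slope is μN = 0.49 × 68.872 = 33.747 N.
Along the incline: F cos 39° − mg sin 39° − μN = ma, so 56.806 − 18.520 − 33.747 = 3 a, giving a = 1.5130 m/s².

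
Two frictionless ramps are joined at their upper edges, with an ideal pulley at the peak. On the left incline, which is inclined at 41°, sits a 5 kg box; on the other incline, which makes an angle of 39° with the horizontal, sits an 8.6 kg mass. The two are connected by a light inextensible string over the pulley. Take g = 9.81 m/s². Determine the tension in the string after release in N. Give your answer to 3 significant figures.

Resolve each weight along its own incline: the 5 kg mass has component 5 × 9.81 × sin 41° = 32.180 N down its slope, and the 8.6 kg mass has 8.6 × 9.81 × sin 39° = 53.093 N down its slope.
The 8.6 kg side's 53.093 N exceeds the other side's 32.180 N, so that mass slides down and the 5 kg mass slides up. Taking that direction as positive, Newton's second law for the whole system gives 53.093 − 32.180 = (5 + 8.6) a, so a = 20.913 / 13.6 = 1.5377 m/s².
For the 5 kg mass (up-slope positive): T − 32.180 = 5 × 1.5377, so T = 39.868 N.

39.9 N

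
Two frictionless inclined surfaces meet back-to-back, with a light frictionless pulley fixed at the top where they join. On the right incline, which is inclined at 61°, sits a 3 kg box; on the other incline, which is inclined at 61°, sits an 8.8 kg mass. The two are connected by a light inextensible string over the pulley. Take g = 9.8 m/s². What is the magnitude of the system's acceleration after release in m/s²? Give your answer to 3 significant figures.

Resolve each weight along its own incline: the 3 kg mass has component 3 × 9.8 × sin 61° = 25.714 N down its slope, and the 8.8 kg mass has 8.8 × 9.8 × sin 61° = 75.427 N down its slope.
The 8.8 kg side's 75.427 N exceeds the other side's 25.714 N, so that mass slides down and the 3 kg mass slides up. Taking that direction as positive, Newton's second law for the whole system gives 75.427 − 25.714 = (3 + 8.8) a, so a = 49.713 / 11.8 = 4.2130 m/s².

4.21 m/s²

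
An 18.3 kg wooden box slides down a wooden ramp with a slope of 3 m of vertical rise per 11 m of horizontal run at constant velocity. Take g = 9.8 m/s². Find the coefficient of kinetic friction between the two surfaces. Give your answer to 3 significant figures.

0.273

At constant velocity the net force along the incline is zero: mg sin 15.26° = μ mg cos 15.26°.
So μ = tan 15.26° = 0.2631 / 0.9648 = 0.2727.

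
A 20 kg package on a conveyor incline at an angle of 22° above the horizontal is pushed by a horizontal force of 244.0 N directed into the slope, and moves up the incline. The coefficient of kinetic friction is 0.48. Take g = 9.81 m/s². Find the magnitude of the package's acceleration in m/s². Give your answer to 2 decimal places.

The horizontal push has components F cos 22° = 244.0 × 0.9272 = 226.237 N up the incline and F sin 22° = 244.0 × 0.3746 = 91.402 N pressing into the surface.
The normal force is therefore N = mg cos 22° + F sin 22° = 181.917 + 91.402 = 273.319 N, and kinetic friction down the slope is μN = 0.48 × 273.319 = 131.193 N.
Along the incline: F cos 22° − mg sin 22° − μN = ma, so 226.237 − 73.497 − 131.193 = 20 a, giving a = 1.0773 m/s².

1.08 m/s²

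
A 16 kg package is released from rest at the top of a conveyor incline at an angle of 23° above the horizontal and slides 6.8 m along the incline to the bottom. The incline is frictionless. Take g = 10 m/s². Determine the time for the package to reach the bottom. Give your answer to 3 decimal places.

The weight component along the incline is mg sin 23° = 62.517 N and the normal force is N = mg cos 23° = 147.281 N.
With no friction, a = g sin 23° = 3.9073 m/s².
Starting from rest, L = ½at², so t = √(2L/a) = √(2 × 6.8 / 3.9073) = 1.8657 s.

1.866 s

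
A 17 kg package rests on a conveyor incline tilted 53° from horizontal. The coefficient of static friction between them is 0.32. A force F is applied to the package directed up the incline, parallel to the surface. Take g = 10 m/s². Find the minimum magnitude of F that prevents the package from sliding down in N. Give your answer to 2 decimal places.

The normal force is N = mg cos 53° = 102.309 N. With F at its minimum the package is on the verge of sliding down, so static friction is at its maximum μ_s N = 0.32 × 102.309 = 32.739 N and acts up the slope.
Equilibrium along the incline: F + μ_s N = mg sin 53°, so F = 135.768 − 32.739 = 103.029 N.

103.03 N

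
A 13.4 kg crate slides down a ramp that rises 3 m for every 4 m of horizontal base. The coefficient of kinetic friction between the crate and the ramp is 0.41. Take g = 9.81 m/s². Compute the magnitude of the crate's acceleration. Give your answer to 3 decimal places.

2.668 m/s²

Resolving the weight along the incline: the component pulling the crate down the slope is mg sin 36.87° = 13.4 × 9.81 × 0.6000 = 78.872 N, and the normal force is N = mg cos 36.87° = 13.4 × 9.81 × 0.8000 = 105.163 N.
Kinetic friction acts up the slope with magnitude f = μN = 0.41 × 105.163 = 43.117 N.
Net force along the incline is 78.872 − 43.117 = 35.755 N, so a = 35.755 / 13.4 = 2.6683 m/s².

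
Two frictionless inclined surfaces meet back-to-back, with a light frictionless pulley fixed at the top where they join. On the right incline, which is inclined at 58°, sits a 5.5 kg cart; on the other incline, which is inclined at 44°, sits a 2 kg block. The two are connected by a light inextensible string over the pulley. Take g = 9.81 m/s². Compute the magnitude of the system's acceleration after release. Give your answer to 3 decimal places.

Resolve each weight along its own incline: the 5.5 kg mass has component 5.5 × 9.81 × sin 58° = 45.756 N down its slope, and the 2 kg mass has 2 × 9.81 × sin 44° = 13.629 N down its slope.
The 5.5 kg side's 45.756 N exceeds the other side's 13.629 N, so that mass slides down and the 2 kg mass slides up. Taking that direction as positive, Newton's second law for the whole system gives 45.756 − 13.629 = (5.5 + 2) a, so a = 32.127 / 7.5 = 4.2836 m/s².

4.284 m/s²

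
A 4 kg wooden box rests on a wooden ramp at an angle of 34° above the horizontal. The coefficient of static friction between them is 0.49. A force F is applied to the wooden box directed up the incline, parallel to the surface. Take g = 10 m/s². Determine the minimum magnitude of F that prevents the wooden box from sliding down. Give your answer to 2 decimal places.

The normal force is N = mg cos 34° = 33.162 N. With F at its minimum the wooden box is on the verge of sliding down, so static friction is at its maximum μ_s N = 0.49 × 33.162 = 16.249 N and acts up the slope.
Equilibrium along the incline: F + μ_s N = mg sin 34°, so F = 22.368 − 16.249 = 6.119 N.

6.12 N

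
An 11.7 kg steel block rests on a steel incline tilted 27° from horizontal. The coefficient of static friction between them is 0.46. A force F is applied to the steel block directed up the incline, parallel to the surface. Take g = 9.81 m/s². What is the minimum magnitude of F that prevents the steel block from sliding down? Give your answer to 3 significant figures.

The normal force is N = mg cos 27° = 102.267 N. With F at its minimum the steel block is on the verge of sliding down, so static friction is at its maximum μ_s N = 0.46 × 102.267 = 47.043 N and acts up the slope.
Equilibrium along the incline: F + μ_s N = mg sin 27°, so F = 52.108 − 47.043 = 5.065 N.

5.06 N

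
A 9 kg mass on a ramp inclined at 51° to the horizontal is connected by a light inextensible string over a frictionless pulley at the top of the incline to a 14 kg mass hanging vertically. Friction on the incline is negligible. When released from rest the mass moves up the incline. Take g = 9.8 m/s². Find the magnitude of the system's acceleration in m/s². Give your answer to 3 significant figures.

For the mass on the incline: the weight component along the slope is m₁g sin 51° = 9 × 9.8 × 0.7771 = 68.540 N and the normal force is N = m₁g cos 51° = 55.506 N.
Newton's second law for the mass (up-slope positive): T − 68.540 = 9 a. For the hanging mass (downward positive): 14 × 9.8 − T = 14 a.
Adding the two equations eliminates T: 68.660 = 23 a, so a = 2.9852 m/s².

2.99 m/s²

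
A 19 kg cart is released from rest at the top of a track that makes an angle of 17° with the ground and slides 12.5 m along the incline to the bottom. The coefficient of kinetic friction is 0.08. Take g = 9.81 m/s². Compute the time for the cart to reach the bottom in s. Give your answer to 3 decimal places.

The weight component along the incline is mg sin 17° = 54.495 N and the normal force is N = mg cos 17° = 178.246 N.
Friction up the slope is f = μN = 0.08 × 178.246 = 14.260 N, so the net downslope force is 54.495 − 14.260 = 40.235 N and a = 40.235 / 19 = 2.1176 m/s².
Starting from rest, L = ½at², so t = √(2L/a) = √(2 × 12.5 / 2.1176) = 3.4360 s.

3.436 s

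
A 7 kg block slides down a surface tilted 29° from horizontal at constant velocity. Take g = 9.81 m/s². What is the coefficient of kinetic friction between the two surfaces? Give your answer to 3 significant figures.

At constant velocity the net force along the incline is zero: mg sin 29° = μ mg cos 29°.
So μ = tan 29° = 0.4848 / 0.8746 = 0.5543.

0.554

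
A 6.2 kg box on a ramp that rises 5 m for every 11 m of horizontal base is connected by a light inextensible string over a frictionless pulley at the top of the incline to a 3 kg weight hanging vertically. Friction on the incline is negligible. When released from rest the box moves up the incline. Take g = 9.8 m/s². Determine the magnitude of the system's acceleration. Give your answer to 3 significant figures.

For the box on the incline: the weight component along the slope is m₁g sin 24.44° = 6.2 × 9.8 × 0.4138 = 25.142 N and the normal force is N = m₁g cos 24.44° = 55.314 N.
Newton's second law for the box (up-slope positive): T − 25.142 = 6.2 a. For the hanging weight (downward positive): 3 × 9.8 − T = 3 a.
Adding the two equations eliminates T: 4.258 = 9.2 a, so a = 0.4628 m/s².

0.463 m/s²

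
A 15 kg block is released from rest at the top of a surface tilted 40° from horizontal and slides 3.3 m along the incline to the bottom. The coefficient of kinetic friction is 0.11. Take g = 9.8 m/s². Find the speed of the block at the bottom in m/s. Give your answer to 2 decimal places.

The weight component along the incline is mg sin 40° = 94.490 N and the normal force is N = mg cos 40° = 112.609 N.
Friction up the slope is f = μN = 0.11 × 112.609 = 12.387 N, so the net downslope force is 94.490 − 12.387 = 82.103 N and a = 82.103 / 15 = 5.4735 m/s².
Starting from rest over a distance of 3.3 m, v² = 2aL = 2 × 5.4735 × 3.3 = 36.1251, so v = 6.0104 m/s.

6.01 m/s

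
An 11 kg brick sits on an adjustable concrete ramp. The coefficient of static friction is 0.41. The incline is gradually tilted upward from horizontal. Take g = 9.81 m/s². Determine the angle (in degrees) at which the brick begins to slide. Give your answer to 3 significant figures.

At the threshold of sliding, static friction is at its maximum μ_s N and exactly balances the weight component along the incline: mg sin θ = μ_s mg cos θ.
Hence tan θ = μ_s = 0.41, so θ = arctan(0.41) = 22.2936°.

22.3°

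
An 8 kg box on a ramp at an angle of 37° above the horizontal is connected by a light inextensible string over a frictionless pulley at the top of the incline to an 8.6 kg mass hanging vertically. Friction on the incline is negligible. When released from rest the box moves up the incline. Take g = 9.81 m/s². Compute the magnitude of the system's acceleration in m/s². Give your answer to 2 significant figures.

2.2 m/s²

For the box on the incline: the weight component along the slope is m₁g sin 37° = 8 × 9.81 × 0.6018 = 47.229 N and the normal force is N = m₁g cos 37° = 62.677 N.
Newton's second law for the box (up-slope positive): T − 47.229 = 8 a. For the hanging mass (downward positive): 8.6 × 9.81 − T = 8.6 a.
Adding the two equations eliminates T: 37.137 = 16.6 a, so a = 2.2372 m/s².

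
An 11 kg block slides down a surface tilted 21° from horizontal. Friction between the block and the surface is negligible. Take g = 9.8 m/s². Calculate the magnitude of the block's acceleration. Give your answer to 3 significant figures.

Resolving the weight along the incline: the component pulling the block down the slope is mg sin 21° = 11 × 9.8 × 0.3584 = 38.636 N, and the normal force is N = mg cos 21° = 11 × 9.8 × 0.9336 = 100.642 N.
With no friction the net force along the incline is 38.636 N, so a = g sin 21° = 38.636 / 11 = 3.5124 m/s².

3.51 m/s²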